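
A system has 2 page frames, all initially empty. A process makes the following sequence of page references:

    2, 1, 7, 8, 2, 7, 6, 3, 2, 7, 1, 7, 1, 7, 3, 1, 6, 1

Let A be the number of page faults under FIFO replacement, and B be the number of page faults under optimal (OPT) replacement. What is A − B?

3

Under FIFO: F F F F F F F F F F F . . . F . F F → 14 faults.
Under OPT: F F F F . F F F . F F . . . F . F . → 11 faults.
A − B = 14 − 11 = 3.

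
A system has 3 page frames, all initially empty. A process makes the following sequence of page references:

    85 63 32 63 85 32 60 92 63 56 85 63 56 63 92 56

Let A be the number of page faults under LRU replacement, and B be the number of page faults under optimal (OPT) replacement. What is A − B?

2

Under LRU: F F F . . . F F F F F . . . F . → 9 faults.
Under OPT: F F F . . . F F . F . . . . F . → 7 faults.
A − B = 9 − 7 = 2.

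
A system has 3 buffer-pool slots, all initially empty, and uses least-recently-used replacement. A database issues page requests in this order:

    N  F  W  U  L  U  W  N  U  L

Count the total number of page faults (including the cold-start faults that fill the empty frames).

7

N -> fault, frames [N]
F -> fault, frames [N, F]
W -> fault, frames [N, F, W]
U -> fault, evict N, frames [F, W, U]
L -> fault, evict F, frames [W, U, L]
U -> hit
W -> hit
N -> fault, evict L, frames [U, W, N]
U -> hit
L -> fault, evict W, frames [N, U, L]
Page faults: 7.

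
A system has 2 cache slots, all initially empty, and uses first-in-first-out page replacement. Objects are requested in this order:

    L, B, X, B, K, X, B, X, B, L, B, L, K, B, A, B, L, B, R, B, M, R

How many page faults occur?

16

L → miss, frames {L}
B → miss, frames {L,B}
X → miss, evict L, frames {B,X}
B → hit
K → miss, evict B, frames {X,K}
X → hit
B → miss, evict X, frames {K,B}
X → miss, evict K, frames {B,X}
B → hit
L → miss, evict B, frames {X,L}
B → miss, evict X, frames {L,B}
L → hit
K → miss, evict L, frames {B,K}
B → hit
A → miss, evict B, frames {K,A}
B → miss, evict K, frames {A,B}
L → miss, evict A, frames {B,L}
B → hit
R → miss, evict B, frames {L,R}
B → miss, evict L, frames {R,B}
M → miss, evict R, frames {B,M}
R → miss, evict B, frames {M,R}
Page faults: 16.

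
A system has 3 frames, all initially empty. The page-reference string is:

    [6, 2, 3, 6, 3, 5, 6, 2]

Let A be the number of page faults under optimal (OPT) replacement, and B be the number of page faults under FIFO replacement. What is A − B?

-2

Under OPT: F F F . . F . . → 4 faults.
Under FIFO: F F F . . F F F → 6 faults.
A − B = 4 − 6 = -2.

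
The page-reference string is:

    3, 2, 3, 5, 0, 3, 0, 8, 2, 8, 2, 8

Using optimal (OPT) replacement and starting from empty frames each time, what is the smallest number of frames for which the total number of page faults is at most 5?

3

f=1: 12 faults
f=2: 6 faults
f=3: 5 faults
f=4: 5 faults
f=5: 5 faults
Smallest f with faults ≤ 5 is 3.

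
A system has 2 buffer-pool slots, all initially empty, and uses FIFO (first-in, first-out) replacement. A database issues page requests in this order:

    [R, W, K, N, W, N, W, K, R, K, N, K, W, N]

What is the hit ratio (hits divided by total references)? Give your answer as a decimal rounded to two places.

R → fault, frames [R]
W → fault, frames [R, W]
K → fault, evict R, frames [W, K]
N → fault, evict W, frames [K, N]
W → fault, evict K, frames [N, W]
N → hit
W → hit
K → fault, evict N, frames [W, K]
R → fault, evict W, frames [K, R]
K → hit
N → fault, evict K, frames [R, N]
K → fault, evict R, frames [N, K]
W → fault, evict N, frames [K, W]
N → fault, evict K, frames [W, N]
Hits: 3 of 14 references → 3/14 = 0.2143.

0.21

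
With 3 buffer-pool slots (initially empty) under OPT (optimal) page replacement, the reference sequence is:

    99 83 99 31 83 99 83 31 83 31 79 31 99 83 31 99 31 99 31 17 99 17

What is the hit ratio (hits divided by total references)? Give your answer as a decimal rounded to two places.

0.73

99: miss, frames (99)
83: miss, frames (99 83)
99: hit
31: miss, frames (99 83 31)
83: hit
99: hit
83: hit
31: hit
83: hit
31: hit
79: miss, evict 83, frames (99 31 79)
31: hit
99: hit
83: miss, evict 79, frames (99 31 83)
31: hit
99: hit
31: hit
99: hit
31: hit
17: miss, evict 83, frames (99 31 17)
99: hit
17: hit
Hits: 16 of 22 references → 16/22 = 0.7273.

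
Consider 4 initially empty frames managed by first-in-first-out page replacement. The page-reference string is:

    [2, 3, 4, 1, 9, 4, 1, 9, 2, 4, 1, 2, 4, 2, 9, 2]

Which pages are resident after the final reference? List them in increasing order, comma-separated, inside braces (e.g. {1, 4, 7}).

{1, 2, 4, 9}

2 -> fault, frames [2]
3 -> fault, frames [2, 3]
4 -> fault, frames [2, 3, 4]
1 -> fault, frames [2, 3, 4, 1]
9 -> fault, evict 2, frames [3, 4, 1, 9]
4 -> hit
1 -> hit
9 -> hit
2 -> fault, evict 3, frames [4, 1, 9, 2]
4 -> hit
1 -> hit
2 -> hit
4 -> hit
2 -> hit
9 -> hit
2 -> hit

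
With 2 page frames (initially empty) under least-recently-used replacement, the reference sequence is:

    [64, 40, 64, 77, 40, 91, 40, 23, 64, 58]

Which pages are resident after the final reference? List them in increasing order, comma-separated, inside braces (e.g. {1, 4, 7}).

64 -> fault, frames (64)
40 -> fault, frames (64 40)
64 -> hit
77 -> fault, evict 40, frames (64 77)
40 -> fault, evict 64, frames (77 40)
91 -> fault, evict 77, frames (40 91)
40 -> hit
23 -> fault, evict 91, frames (40 23)
64 -> fault, evict 40, frames (23 64)
58 -> fault, evict 23, frames (64 58)

{58, 64}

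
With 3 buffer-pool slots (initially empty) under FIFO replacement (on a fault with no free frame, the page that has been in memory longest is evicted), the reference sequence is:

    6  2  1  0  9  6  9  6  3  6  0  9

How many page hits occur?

3

6 → miss, frames (6)
2 → miss, frames (6 2)
1 → miss, frames (6 2 1)
0 → miss, evict 6, frames (2 1 0)
9 → miss, evict 2, frames (1 0 9)
6 → miss, evict 1, frames (0 9 6)
9 → hit
6 → hit
3 → miss, evict 0, frames (9 6 3)
6 → hit
0 → miss, evict 9, frames (6 3 0)
9 → miss, evict 6, frames (3 0 9)
Hits: 3.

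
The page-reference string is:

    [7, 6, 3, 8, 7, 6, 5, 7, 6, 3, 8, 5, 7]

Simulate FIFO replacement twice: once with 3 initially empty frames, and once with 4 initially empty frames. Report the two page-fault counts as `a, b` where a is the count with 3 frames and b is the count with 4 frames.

10, 11

3 frames: F F F F F F F . . F F . F → 10 faults.
4 frames: F F F F . . F F F F F F F → 11 faults.
11 > 10: adding a frame increased faults — Belady's anomaly.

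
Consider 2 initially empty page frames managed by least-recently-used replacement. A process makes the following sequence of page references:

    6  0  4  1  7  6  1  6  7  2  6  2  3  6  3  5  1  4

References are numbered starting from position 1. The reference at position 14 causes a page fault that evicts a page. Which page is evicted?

pos 1: 6 → miss, frames (6)
pos 2: 0 → miss, frames (6 0)
pos 3: 4 → miss, evict 6, frames (0 4)
pos 4: 1 → miss, evict 0, frames (4 1)
pos 5: 7 → miss, evict 4, frames (1 7)
pos 6: 6 → miss, evict 1, frames (7 6)
pos 7: 1 → miss, evict 7, frames (6 1)
pos 8: 6 → hit
pos 9: 7 → miss, evict 1, frames (6 7)
pos 10: 2 → miss, evict 6, frames (7 2)
pos 11: 6 → miss, evict 7, frames (2 6)
pos 12: 2 → hit
pos 13: 3 → miss, evict 6, frames (2 3)
pos 14: 6 → miss, evict 2, frames (3 6)
At position 14, page 2 is evicted.

2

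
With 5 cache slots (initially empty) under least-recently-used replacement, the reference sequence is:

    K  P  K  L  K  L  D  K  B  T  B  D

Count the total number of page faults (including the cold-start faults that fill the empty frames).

K -> fault, frames [K]
P -> fault, frames [K, P]
K -> hit
L -> fault, frames [P, K, L]
K -> hit
L -> hit
D -> fault, frames [P, K, L, D]
K -> hit
B -> fault, frames [P, L, D, K, B]
T -> fault, evict P, frames [L, D, K, B, T]
B -> hit
D -> hit
Page faults: 6.

6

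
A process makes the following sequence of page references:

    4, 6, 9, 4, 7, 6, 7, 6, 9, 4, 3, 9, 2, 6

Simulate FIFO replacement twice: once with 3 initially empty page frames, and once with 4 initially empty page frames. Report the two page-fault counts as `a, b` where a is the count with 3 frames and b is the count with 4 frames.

3 frames: F F F . F . . . . F F F F F → 9 faults.
4 frames: F F F . F . . . . . F . F F → 7 faults.
7 < 9: adding a frame reduced faults, as is typical.

9, 7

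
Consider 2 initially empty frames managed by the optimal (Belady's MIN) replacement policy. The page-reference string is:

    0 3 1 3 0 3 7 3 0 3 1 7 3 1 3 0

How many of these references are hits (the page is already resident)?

6

0 → miss, frames (0)
3 → miss, frames (0 3)
1 → miss, evict 0, frames (3 1)
3 → hit
0 → miss, evict 1, frames (3 0)
3 → hit
7 → miss, evict 0, frames (3 7)
3 → hit
0 → miss, evict 7, frames (3 0)
3 → hit
1 → miss, evict 0, frames (3 1)
7 → miss, evict 1, frames (3 7)
3 → hit
1 → miss, evict 7, frames (3 1)
3 → hit
0 → miss, evict 1, frames (3 0)
Hits: 6.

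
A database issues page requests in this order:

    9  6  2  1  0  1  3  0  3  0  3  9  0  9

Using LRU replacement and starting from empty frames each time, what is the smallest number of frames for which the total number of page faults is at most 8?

f=1: 14 faults
f=2: 9 faults
f=3: 7 faults
f=4: 7 faults
f=5: 7 faults
f=6: 6 faults
Smallest f with faults ≤ 8 is 3.

3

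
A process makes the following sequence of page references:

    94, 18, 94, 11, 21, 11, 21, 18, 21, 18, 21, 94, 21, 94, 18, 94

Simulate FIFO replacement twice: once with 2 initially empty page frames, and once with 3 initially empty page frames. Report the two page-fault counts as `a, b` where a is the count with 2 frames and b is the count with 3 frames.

2 frames: F F . F F . . F . . . F F . F F → 9 faults.
3 frames: F F . F F . . . . . . F . . F . → 6 faults.
6 < 9: adding a frame reduced faults, as is typical.

9, 6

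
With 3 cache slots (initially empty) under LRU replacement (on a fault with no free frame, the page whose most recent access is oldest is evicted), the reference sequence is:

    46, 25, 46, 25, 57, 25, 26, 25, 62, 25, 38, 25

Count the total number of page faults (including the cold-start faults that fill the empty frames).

6

46 -> fault, frames [46]
25 -> fault, frames [46, 25]
46 -> hit
25 -> hit
57 -> fault, frames [46, 25, 57]
25 -> hit
26 -> fault, evict 46, frames [57, 25, 26]
25 -> hit
62 -> fault, evict 57, frames [26, 25, 62]
25 -> hit
38 -> fault, evict 26, frames [62, 25, 38]
25 -> hit
Page faults: 6.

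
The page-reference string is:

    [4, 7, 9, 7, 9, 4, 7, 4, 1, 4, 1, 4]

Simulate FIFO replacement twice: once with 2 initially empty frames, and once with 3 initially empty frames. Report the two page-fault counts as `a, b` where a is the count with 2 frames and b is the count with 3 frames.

2 frames: F F F . . F F . F F . . → 7 faults.
3 frames: F F F . . . . . F F . . → 5 faults.
5 < 7: adding a frame reduced faults, as is typical.

7, 5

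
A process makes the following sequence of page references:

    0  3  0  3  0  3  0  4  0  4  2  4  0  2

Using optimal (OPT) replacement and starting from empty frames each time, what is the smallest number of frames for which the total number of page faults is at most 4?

3

f=1: 14 faults
f=2: 5 faults
f=3: 4 faults
f=4: 4 faults
Smallest f with faults ≤ 4 is 3.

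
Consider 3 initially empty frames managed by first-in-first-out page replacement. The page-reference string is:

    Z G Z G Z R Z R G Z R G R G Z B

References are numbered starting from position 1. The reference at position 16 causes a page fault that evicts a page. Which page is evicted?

Z

pos 1: Z → fault, frames {Z}
pos 2: G → fault, frames {Z,G}
pos 3: Z → hit
pos 4: G → hit
pos 5: Z → hit
pos 6: R → fault, frames {Z,G,R}
pos 7: Z → hit
pos 8: R → hit
pos 9: G → hit
pos 10: Z → hit
pos 11: R → hit
pos 12: G → hit
pos 13: R → hit
pos 14: G → hit
pos 15: Z → hit
pos 16: B → fault, evict Z, frames {G,R,B}
At position 16, page Z is evicted.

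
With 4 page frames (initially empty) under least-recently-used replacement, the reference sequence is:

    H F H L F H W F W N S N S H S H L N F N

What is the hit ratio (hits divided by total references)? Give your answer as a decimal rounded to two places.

H -> miss, frames (H)
F -> miss, frames (H F)
H -> hit
L -> miss, frames (F H L)
F -> hit
H -> hit
W -> miss, frames (L F H W)
F -> hit
W -> hit
N -> miss, evict L, frames (H F W N)
S -> miss, evict H, frames (F W N S)
N -> hit
S -> hit
H -> miss, evict F, frames (W N S H)
S -> hit
H -> hit
L -> miss, evict W, frames (N S H L)
N -> hit
F -> miss, evict S, frames (H L N F)
N -> hit
Hits: 11 of 20 references → 11/20 = 0.5500.

0.55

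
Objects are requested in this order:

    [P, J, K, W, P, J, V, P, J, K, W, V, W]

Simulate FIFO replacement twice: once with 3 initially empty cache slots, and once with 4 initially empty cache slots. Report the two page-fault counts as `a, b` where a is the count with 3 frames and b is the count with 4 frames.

3 frames: F F F F F F F . . F F . . → 9 faults.
4 frames: F F F F . . F F F F F F . → 10 faults.
10 > 9: adding a frame increased faults — Belady's anomaly.

9, 10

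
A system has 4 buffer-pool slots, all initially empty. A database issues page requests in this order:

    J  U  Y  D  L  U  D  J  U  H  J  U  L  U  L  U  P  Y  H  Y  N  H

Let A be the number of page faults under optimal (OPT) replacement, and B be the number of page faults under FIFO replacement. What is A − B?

Under OPT: F F F F F . . . . F . . . . . . F F . . F . → 9 faults.
Under FIFO: F F F F F . . F F F . . . . . . F F . . F . → 11 faults.
A − B = 9 − 11 = -2.

-2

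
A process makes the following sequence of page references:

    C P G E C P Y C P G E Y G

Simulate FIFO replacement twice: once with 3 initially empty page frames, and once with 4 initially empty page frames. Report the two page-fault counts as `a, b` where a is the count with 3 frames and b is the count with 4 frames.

3 frames: F F F F F F F . . F F . . → 9 faults.
4 frames: F F F F . . F F F F F F . → 10 faults.
10 > 9: adding a frame increased faults — Belady's anomaly.

9, 10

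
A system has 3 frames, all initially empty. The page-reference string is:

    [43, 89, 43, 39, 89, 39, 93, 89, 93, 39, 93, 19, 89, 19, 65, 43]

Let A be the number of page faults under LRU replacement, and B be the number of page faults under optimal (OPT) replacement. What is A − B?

Under LRU: F F . F . . F . . . . F F . F F → 8 faults.
Under OPT: F F . F . . F . . . . F . . F F → 7 faults.
A − B = 8 − 7 = 1.

1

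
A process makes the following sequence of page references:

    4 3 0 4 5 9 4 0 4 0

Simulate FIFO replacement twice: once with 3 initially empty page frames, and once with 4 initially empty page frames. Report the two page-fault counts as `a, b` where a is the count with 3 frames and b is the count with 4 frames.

7, 6

3 frames: F F F . F F F F . . → 7 faults.
4 frames: F F F . F F F . . . → 6 faults.
6 < 7: adding a frame reduced faults, as is typical.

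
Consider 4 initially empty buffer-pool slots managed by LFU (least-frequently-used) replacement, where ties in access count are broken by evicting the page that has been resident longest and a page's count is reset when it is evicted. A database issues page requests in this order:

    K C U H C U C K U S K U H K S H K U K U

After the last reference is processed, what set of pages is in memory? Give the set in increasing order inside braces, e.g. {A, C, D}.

K → fault, frames [K]
C → fault, frames [K, C]
U → fault, frames [K, C, U]
H → fault, frames [K, C, U, H]
C → hit
U → hit
C → hit
K → hit
U → hit
S → fault, evict H, frames [K, C, U, S]
K → hit
U → hit
H → fault, evict S, frames [K, C, U, H]
K → hit
S → fault, evict H, frames [K, C, U, S]
H → fault, evict S, frames [K, C, U, H]
K → hit
U → hit
K → hit
U → hit

{C, H, K, U}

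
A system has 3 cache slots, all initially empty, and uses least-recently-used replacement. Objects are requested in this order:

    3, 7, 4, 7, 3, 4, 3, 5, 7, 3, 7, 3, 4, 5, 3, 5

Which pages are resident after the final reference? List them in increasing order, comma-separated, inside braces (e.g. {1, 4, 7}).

3 → miss, frames (3)
7 → miss, frames (3 7)
4 → miss, frames (3 7 4)
7 → hit
3 → hit
4 → hit
3 → hit
5 → miss, evict 7, frames (4 3 5)
7 → miss, evict 4, frames (3 5 7)
3 → hit
7 → hit
3 → hit
4 → miss, evict 5, frames (7 3 4)
5 → miss, evict 7, frames (3 4 5)
3 → hit
5 → hit

{3, 4, 5}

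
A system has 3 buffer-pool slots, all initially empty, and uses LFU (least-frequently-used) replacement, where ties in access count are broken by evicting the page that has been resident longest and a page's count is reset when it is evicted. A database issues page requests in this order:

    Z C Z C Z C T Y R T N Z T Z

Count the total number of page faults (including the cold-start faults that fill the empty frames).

Z → miss, frames {Z}
C → miss, frames {Z,C}
Z → hit
C → hit
Z → hit
C → hit
T → miss, frames {Z,C,T}
Y → miss, evict T, frames {Z,C,Y}
R → miss, evict Y, frames {Z,C,R}
T → miss, evict R, frames {Z,C,T}
N → miss, evict T, frames {Z,C,N}
Z → hit
T → miss, evict N, frames {Z,C,T}
Z → hit
Page faults: 8.

8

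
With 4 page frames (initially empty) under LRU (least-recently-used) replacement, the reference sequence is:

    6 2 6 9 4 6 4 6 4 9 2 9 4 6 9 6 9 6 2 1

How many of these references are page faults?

5

6: miss, frames [6]
2: miss, frames [6, 2]
6: hit
9: miss, frames [2, 6, 9]
4: miss, frames [2, 6, 9, 4]
6: hit
4: hit
6: hit
4: hit
9: hit
2: hit
9: hit
4: hit
6: hit
9: hit
6: hit
9: hit
6: hit
2: hit
1: miss, evict 4, frames [9, 6, 2, 1]
Page faults: 5.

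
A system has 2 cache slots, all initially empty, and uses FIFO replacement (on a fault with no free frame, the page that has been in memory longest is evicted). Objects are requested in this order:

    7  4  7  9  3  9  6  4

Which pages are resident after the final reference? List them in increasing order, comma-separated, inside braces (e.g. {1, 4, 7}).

7 -> miss, frames (7)
4 -> miss, frames (7 4)
7 -> hit
9 -> miss, evict 7, frames (4 9)
3 -> miss, evict 4, frames (9 3)
9 -> hit
6 -> miss, evict 9, frames (3 6)
4 -> miss, evict 3, frames (6 4)

{4, 6}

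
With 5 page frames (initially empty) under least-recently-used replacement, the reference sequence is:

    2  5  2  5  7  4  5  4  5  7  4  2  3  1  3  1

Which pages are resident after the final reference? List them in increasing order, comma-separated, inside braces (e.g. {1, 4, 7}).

2 -> fault, frames (2)
5 -> fault, frames (2 5)
2 -> hit
5 -> hit
7 -> fault, frames (2 5 7)
4 -> fault, frames (2 5 7 4)
5 -> hit
4 -> hit
5 -> hit
7 -> hit
4 -> hit
2 -> hit
3 -> fault, frames (5 7 4 2 3)
1 -> fault, evict 5, frames (7 4 2 3 1)
3 -> hit
1 -> hit

{1, 2, 3, 4, 7}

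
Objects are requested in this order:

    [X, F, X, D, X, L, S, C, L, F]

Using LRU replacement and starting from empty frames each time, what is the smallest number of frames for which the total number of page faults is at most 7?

3

f=1: 10 faults
f=2: 8 faults
f=3: 7 faults
f=4: 7 faults
f=5: 7 faults
f=6: 6 faults
Smallest f with faults ≤ 7 is 3.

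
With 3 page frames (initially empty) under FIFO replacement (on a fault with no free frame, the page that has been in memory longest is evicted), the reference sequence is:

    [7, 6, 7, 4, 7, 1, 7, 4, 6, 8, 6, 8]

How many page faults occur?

7

7: fault, frames [7]
6: fault, frames [7, 6]
7: hit
4: fault, frames [7, 6, 4]
7: hit
1: fault, evict 7, frames [6, 4, 1]
7: fault, evict 6, frames [4, 1, 7]
4: hit
6: fault, evict 4, frames [1, 7, 6]
8: fault, evict 1, frames [7, 6, 8]
6: hit
8: hit
Page faults: 7.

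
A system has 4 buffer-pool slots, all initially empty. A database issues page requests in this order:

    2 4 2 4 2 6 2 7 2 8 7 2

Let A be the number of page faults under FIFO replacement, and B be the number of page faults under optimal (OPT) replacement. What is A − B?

Under FIFO: F F . . . F . F . F . F → 6 faults.
Under OPT: F F . . . F . F . F . . → 5 faults.
A − B = 6 − 5 = 1.

1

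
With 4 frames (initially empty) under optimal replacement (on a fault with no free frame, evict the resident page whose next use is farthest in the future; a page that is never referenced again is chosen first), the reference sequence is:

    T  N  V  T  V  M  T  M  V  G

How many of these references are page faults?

T: miss, frames {T}
N: miss, frames {T,N}
V: miss, frames {T,N,V}
T: hit
V: hit
M: miss, frames {T,N,V,M}
T: hit
M: hit
V: hit
G: miss, evict M, frames {T,N,V,G}
Page faults: 5.

5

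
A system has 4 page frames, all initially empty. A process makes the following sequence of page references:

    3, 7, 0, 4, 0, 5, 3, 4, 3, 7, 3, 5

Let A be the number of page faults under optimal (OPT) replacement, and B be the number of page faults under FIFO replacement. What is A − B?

Under OPT: F F F F . F . . . . . . → 5 faults.
Under FIFO: F F F F . F F . . F . . → 7 faults.
A − B = 5 − 7 = -2.

-2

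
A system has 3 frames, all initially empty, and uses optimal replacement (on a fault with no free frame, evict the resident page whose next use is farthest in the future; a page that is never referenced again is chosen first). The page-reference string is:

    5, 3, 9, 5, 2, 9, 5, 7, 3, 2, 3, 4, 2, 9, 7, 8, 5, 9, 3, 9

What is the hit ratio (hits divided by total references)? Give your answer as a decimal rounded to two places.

5 → fault, frames (5)
3 → fault, frames (5 3)
9 → fault, frames (5 3 9)
5 → hit
2 → fault, evict 3, frames (5 9 2)
9 → hit
5 → hit
7 → fault, evict 5, frames (9 2 7)
3 → fault, evict 7, frames (9 2 3)
2 → hit
3 → hit
4 → fault, evict 3, frames (9 2 4)
2 → hit
9 → hit
7 → fault, evict 4, frames (9 2 7)
8 → fault, evict 7, frames (9 2 8)
5 → fault, evict 8, frames (9 2 5)
9 → hit
3 → fault, evict 5, frames (9 2 3)
9 → hit
Hits: 9 of 20 references → 9/20 = 0.4500.

0.45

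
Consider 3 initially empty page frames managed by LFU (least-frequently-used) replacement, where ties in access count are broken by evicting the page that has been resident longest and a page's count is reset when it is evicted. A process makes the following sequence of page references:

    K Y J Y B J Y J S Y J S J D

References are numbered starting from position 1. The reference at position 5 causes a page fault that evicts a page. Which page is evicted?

K

pos 1: K → fault, frames [K]
pos 2: Y → fault, frames [K, Y]
pos 3: J → fault, frames [K, Y, J]
pos 4: Y → hit
pos 5: B → fault, evict K, frames [Y, J, B]
At position 5, page K is evicted.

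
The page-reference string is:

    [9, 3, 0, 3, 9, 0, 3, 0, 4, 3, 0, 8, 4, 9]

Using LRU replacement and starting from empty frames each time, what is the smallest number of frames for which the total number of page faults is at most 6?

f=1: 14 faults
f=2: 12 faults
f=3: 7 faults
f=4: 6 faults
f=5: 5 faults
Smallest f with faults ≤ 6 is 4.

4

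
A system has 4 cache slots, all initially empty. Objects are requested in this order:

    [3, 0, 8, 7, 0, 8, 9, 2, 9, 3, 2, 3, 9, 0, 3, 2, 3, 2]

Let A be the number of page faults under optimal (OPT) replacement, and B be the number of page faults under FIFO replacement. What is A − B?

-2

Under OPT: F F F F . . F F . . . . . . . . . . → 6 faults.
Under FIFO: F F F F . . F F . F . . . F . . . . → 8 faults.
A − B = 6 − 8 = -2.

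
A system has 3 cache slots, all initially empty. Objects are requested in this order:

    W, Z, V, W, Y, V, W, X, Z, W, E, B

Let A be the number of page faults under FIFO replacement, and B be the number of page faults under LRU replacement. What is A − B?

1

Under FIFO: F F F . F . F F F . F F → 9 faults.
Under LRU: F F F . F . . F F . F F → 8 faults.
A − B = 9 − 8 = 1.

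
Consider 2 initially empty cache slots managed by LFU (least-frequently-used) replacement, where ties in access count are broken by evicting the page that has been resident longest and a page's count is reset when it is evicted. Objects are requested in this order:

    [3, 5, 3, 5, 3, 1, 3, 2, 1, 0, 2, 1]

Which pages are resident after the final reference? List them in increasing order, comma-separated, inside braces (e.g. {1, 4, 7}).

{1, 3}

3: miss, frames [3]
5: miss, frames [3, 5]
3: hit
5: hit
3: hit
1: miss, evict 5, frames [3, 1]
3: hit
2: miss, evict 1, frames [3, 2]
1: miss, evict 2, frames [3, 1]
0: miss, evict 1, frames [3, 0]
2: miss, evict 0, frames [3, 2]
1: miss, evict 2, frames [3, 1]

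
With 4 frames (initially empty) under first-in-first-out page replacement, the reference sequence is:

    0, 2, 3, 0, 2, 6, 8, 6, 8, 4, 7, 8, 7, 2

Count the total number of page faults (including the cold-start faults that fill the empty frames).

0 → fault, frames (0)
2 → fault, frames (0 2)
3 → fault, frames (0 2 3)
0 → hit
2 → hit
6 → fault, frames (0 2 3 6)
8 → fault, evict 0, frames (2 3 6 8)
6 → hit
8 → hit
4 → fault, evict 2, frames (3 6 8 4)
7 → fault, evict 3, frames (6 8 4 7)
8 → hit
7 → hit
2 → fault, evict 6, frames (8 4 7 2)
Page faults: 8.

8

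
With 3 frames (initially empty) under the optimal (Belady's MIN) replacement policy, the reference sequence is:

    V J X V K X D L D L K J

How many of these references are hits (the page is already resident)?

V → fault, frames (V)
J → fault, frames (V J)
X → fault, frames (V J X)
V → hit
K → fault, evict V, frames (J X K)
X → hit
D → fault, evict X, frames (J K D)
L → fault, evict J, frames (K D L)
D → hit
L → hit
K → hit
J → fault, evict L, frames (K D J)
Hits: 5.

5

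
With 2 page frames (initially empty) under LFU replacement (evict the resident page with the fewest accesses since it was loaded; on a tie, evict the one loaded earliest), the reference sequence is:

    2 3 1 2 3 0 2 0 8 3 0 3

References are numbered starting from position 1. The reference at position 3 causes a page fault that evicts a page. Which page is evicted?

pos 1: 2 -> fault, frames (2)
pos 2: 3 -> fault, frames (2 3)
pos 3: 1 -> fault, evict 2, frames (3 1)
At position 3, page 2 is evicted.

2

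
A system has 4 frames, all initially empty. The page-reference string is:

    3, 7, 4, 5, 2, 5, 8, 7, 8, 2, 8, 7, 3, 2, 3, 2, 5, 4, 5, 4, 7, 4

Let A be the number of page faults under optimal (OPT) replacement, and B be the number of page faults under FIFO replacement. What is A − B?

-2

Under OPT: F F F F F . F . . . . . . . . . F F . . . . → 8 faults.
Under FIFO: F F F F F . F F . . . . F . . . F F . . . . → 10 faults.
A − B = 8 − 10 = -2.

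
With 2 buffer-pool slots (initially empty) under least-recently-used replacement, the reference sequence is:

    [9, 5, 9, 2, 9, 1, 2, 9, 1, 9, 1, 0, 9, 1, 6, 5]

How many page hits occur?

9 → miss, frames (9)
5 → miss, frames (9 5)
9 → hit
2 → miss, evict 5, frames (9 2)
9 → hit
1 → miss, evict 2, frames (9 1)
2 → miss, evict 9, frames (1 2)
9 → miss, evict 1, frames (2 9)
1 → miss, evict 2, frames (9 1)
9 → hit
1 → hit
0 → miss, evict 9, frames (1 0)
9 → miss, evict 1, frames (0 9)
1 → miss, evict 0, frames (9 1)
6 → miss, evict 9, frames (1 6)
5 → miss, evict 1, frames (6 5)
Hits: 4.

4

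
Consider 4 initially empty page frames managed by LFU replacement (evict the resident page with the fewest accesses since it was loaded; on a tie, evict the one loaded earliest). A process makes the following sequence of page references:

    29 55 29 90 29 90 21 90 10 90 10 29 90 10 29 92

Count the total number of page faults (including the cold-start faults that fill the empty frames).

29 -> miss, frames {29}
55 -> miss, frames {29,55}
29 -> hit
90 -> miss, frames {29,55,90}
29 -> hit
90 -> hit
21 -> miss, frames {29,55,90,21}
90 -> hit
10 -> miss, evict 55, frames {29,90,21,10}
90 -> hit
10 -> hit
29 -> hit
90 -> hit
10 -> hit
29 -> hit
92 -> miss, evict 21, frames {29,90,10,92}
Page faults: 6.

6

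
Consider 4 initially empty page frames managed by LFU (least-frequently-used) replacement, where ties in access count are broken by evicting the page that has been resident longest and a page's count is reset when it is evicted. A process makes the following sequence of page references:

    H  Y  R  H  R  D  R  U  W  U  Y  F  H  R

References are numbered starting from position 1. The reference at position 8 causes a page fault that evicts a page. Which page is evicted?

Y

pos 1: H -> fault, frames [H]
pos 2: Y -> fault, frames [H, Y]
pos 3: R -> fault, frames [H, Y, R]
pos 4: H -> hit
pos 5: R -> hit
pos 6: D -> fault, frames [H, Y, R, D]
pos 7: R -> hit
pos 8: U -> fault, evict Y, frames [H, R, D, U]
At position 8, page Y is evicted.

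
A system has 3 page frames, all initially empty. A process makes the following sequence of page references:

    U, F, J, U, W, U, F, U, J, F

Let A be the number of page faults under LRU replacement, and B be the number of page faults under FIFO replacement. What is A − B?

Under LRU: F F F . F . F . F . → 6 faults.
Under FIFO: F F F . F F F . F . → 7 faults.
A − B = 6 − 7 = -1.

-1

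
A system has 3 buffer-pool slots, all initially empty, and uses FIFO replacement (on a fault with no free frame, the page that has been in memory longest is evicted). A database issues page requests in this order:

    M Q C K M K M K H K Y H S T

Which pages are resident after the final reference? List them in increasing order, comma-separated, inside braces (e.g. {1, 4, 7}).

M: miss, frames (M)
Q: miss, frames (M Q)
C: miss, frames (M Q C)
K: miss, evict M, frames (Q C K)
M: miss, evict Q, frames (C K M)
K: hit
M: hit
K: hit
H: miss, evict C, frames (K M H)
K: hit
Y: miss, evict K, frames (M H Y)
H: hit
S: miss, evict M, frames (H Y S)
T: miss, evict H, frames (Y S T)

{S, T, Y}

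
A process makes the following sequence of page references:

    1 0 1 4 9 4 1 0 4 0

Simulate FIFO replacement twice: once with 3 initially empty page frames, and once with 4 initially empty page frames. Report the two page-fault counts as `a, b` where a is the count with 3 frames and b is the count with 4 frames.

3 frames: F F . F F . F F F . → 7 faults.
4 frames: F F . F F . . . . . → 4 faults.
4 < 7: adding a frame reduced faults, as is typical.

7, 4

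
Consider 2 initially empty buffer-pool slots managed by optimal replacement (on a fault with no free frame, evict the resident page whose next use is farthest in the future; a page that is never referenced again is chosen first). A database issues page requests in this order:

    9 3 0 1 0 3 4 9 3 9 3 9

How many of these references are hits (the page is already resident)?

9 → miss, frames (9)
3 → miss, frames (9 3)
0 → miss, evict 9, frames (3 0)
1 → miss, evict 3, frames (0 1)
0 → hit
3 → miss, evict 1, frames (0 3)
4 → miss, evict 0, frames (3 4)
9 → miss, evict 4, frames (3 9)
3 → hit
9 → hit
3 → hit
9 → hit
Hits: 5.

5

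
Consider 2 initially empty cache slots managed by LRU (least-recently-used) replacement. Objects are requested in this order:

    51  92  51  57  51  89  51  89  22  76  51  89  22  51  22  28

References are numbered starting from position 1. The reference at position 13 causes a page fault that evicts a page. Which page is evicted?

pos 1: 51: fault, frames [51]
pos 2: 92: fault, frames [51, 92]
pos 3: 51: hit
pos 4: 57: fault, evict 92, frames [51, 57]
pos 5: 51: hit
pos 6: 89: fault, evict 57, frames [51, 89]
pos 7: 51: hit
pos 8: 89: hit
pos 9: 22: fault, evict 51, frames [89, 22]
pos 10: 76: fault, evict 89, frames [22, 76]
pos 11: 51: fault, evict 22, frames [76, 51]
pos 12: 89: fault, evict 76, frames [51, 89]
pos 13: 22: fault, evict 51, frames [89, 22]
At position 13, page 51 is evicted.

51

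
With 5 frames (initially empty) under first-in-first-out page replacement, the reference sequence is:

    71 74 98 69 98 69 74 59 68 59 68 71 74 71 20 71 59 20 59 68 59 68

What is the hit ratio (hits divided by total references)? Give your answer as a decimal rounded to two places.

0.59

71 → miss, frames {71}
74 → miss, frames {71,74}
98 → miss, frames {71,74,98}
69 → miss, frames {71,74,98,69}
98 → hit
69 → hit
74 → hit
59 → miss, frames {71,74,98,69,59}
68 → miss, evict 71, frames {74,98,69,59,68}
59 → hit
68 → hit
71 → miss, evict 74, frames {98,69,59,68,71}
74 → miss, evict 98, frames {69,59,68,71,74}
71 → hit
20 → miss, evict 69, frames {59,68,71,74,20}
71 → hit
59 → hit
20 → hit
59 → hit
68 → hit
59 → hit
68 → hit
Hits: 13 of 22 references → 13/22 = 0.5909.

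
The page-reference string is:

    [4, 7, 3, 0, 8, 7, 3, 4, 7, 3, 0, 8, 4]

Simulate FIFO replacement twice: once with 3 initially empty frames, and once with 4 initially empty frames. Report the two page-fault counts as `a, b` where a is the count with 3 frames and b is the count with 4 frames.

10, 11

3 frames: F F F F F F F F . . F F . → 10 faults.
4 frames: F F F F F . . F F F F F F → 11 faults.
11 > 10: adding a frame increased faults — Belady's anomaly.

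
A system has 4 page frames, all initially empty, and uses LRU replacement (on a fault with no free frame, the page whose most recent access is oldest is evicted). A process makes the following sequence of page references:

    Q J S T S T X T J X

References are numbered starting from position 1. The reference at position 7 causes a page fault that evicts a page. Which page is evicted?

pos 1: Q -> fault, frames (Q)
pos 2: J -> fault, frames (Q J)
pos 3: S -> fault, frames (Q J S)
pos 4: T -> fault, frames (Q J S T)
pos 5: S -> hit
pos 6: T -> hit
pos 7: X -> fault, evict Q, frames (J S T X)
At position 7, page Q is evicted.

Q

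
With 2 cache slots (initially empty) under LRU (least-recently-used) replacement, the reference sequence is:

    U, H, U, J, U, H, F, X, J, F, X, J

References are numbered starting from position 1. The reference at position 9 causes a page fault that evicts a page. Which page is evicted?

F

pos 1: U: fault, frames {U}
pos 2: H: fault, frames {U,H}
pos 3: U: hit
pos 4: J: fault, evict H, frames {U,J}
pos 5: U: hit
pos 6: H: fault, evict J, frames {U,H}
pos 7: F: fault, evict U, frames {H,F}
pos 8: X: fault, evict H, frames {F,X}
pos 9: J: fault, evict F, frames {X,J}
At position 9, page F is evicted.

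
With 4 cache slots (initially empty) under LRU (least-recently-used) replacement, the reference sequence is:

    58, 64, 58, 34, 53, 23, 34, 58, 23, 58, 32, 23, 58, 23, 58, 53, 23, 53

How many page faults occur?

58: fault, frames (58)
64: fault, frames (58 64)
58: hit
34: fault, frames (64 58 34)
53: fault, frames (64 58 34 53)
23: fault, evict 64, frames (58 34 53 23)
34: hit
58: hit
23: hit
58: hit
32: fault, evict 53, frames (34 23 58 32)
23: hit
58: hit
23: hit
58: hit
53: fault, evict 34, frames (32 23 58 53)
23: hit
53: hit
Page faults: 7.

7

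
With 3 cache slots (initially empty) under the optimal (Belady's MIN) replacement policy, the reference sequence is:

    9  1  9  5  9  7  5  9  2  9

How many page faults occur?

9: fault, frames [9]
1: fault, frames [9, 1]
9: hit
5: fault, frames [9, 1, 5]
9: hit
7: fault, evict 1, frames [9, 5, 7]
5: hit
9: hit
2: fault, evict 7, frames [9, 5, 2]
9: hit
Page faults: 5.

5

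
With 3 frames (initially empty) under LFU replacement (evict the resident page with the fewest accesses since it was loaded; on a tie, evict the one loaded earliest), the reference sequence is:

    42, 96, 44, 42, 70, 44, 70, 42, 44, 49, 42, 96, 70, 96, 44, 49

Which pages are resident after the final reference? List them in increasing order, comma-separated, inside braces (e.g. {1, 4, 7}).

42 -> fault, frames (42)
96 -> fault, frames (42 96)
44 -> fault, frames (42 96 44)
42 -> hit
70 -> fault, evict 96, frames (42 44 70)
44 -> hit
70 -> hit
42 -> hit
44 -> hit
49 -> fault, evict 70, frames (42 44 49)
42 -> hit
96 -> fault, evict 49, frames (42 44 96)
70 -> fault, evict 96, frames (42 44 70)
96 -> fault, evict 70, frames (42 44 96)
44 -> hit
49 -> fault, evict 96, frames (42 44 49)

{42, 44, 49}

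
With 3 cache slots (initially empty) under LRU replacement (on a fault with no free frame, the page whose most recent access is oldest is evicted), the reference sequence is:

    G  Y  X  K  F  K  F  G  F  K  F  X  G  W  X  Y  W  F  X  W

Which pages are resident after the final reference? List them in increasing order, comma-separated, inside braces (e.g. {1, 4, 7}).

{F, W, X}

G: fault, frames [G]
Y: fault, frames [G, Y]
X: fault, frames [G, Y, X]
K: fault, evict G, frames [Y, X, K]
F: fault, evict Y, frames [X, K, F]
K: hit
F: hit
G: fault, evict X, frames [K, F, G]
F: hit
K: hit
F: hit
X: fault, evict G, frames [K, F, X]
G: fault, evict K, frames [F, X, G]
W: fault, evict F, frames [X, G, W]
X: hit
Y: fault, evict G, frames [W, X, Y]
W: hit
F: fault, evict X, frames [Y, W, F]
X: fault, evict Y, frames [W, F, X]
W: hit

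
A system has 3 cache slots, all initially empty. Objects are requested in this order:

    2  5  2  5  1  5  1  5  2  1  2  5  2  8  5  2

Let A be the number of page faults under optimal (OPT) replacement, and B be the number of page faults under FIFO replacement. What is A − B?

Under OPT: F F . . F . . . . . . . . F . . → 4 faults.
Under FIFO: F F . . F . . . . . . . . F . F → 5 faults.
A − B = 4 − 5 = -1.

-1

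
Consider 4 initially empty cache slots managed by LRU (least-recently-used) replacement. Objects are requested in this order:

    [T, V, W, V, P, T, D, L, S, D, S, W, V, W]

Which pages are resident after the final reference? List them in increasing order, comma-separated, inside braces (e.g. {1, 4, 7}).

{D, S, V, W}

T -> fault, frames {T}
V -> fault, frames {T,V}
W -> fault, frames {T,V,W}
V -> hit
P -> fault, frames {T,W,V,P}
T -> hit
D -> fault, evict W, frames {V,P,T,D}
L -> fault, evict V, frames {P,T,D,L}
S -> fault, evict P, frames {T,D,L,S}
D -> hit
S -> hit
W -> fault, evict T, frames {L,D,S,W}
V -> fault, evict L, frames {D,S,W,V}
W -> hit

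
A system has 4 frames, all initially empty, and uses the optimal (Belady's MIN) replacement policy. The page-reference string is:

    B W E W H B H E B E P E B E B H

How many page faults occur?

B -> fault, frames {B}
W -> fault, frames {B,W}
E -> fault, frames {B,W,E}
W -> hit
H -> fault, frames {B,W,E,H}
B -> hit
H -> hit
E -> hit
B -> hit
E -> hit
P -> fault, evict W, frames {B,E,H,P}
E -> hit
B -> hit
E -> hit
B -> hit
H -> hit
Page faults: 5.

5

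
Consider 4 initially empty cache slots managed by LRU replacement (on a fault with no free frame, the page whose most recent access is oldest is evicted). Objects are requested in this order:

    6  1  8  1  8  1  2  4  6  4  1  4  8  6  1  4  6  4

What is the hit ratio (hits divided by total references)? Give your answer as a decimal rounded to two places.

6 → miss, frames {6}
1 → miss, frames {6,1}
8 → miss, frames {6,1,8}
1 → hit
8 → hit
1 → hit
2 → miss, frames {6,8,1,2}
4 → miss, evict 6, frames {8,1,2,4}
6 → miss, evict 8, frames {1,2,4,6}
4 → hit
1 → hit
4 → hit
8 → miss, evict 2, frames {6,1,4,8}
6 → hit
1 → hit
4 → hit
6 → hit
4 → hit
Hits: 11 of 18 references → 11/18 = 0.6111.

0.61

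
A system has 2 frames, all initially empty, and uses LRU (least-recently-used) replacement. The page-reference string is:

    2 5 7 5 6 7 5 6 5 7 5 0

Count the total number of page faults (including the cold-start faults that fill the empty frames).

2: miss, frames [2]
5: miss, frames [2, 5]
7: miss, evict 2, frames [5, 7]
5: hit
6: miss, evict 7, frames [5, 6]
7: miss, evict 5, frames [6, 7]
5: miss, evict 6, frames [7, 5]
6: miss, evict 7, frames [5, 6]
5: hit
7: miss, evict 6, frames [5, 7]
5: hit
0: miss, evict 7, frames [5, 0]
Page faults: 9.

9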